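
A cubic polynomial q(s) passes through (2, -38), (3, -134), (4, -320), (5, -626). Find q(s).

Write q(s) = as^3 + bs^2 + cs + d. Substituting each data point gives a linear system:
  8a + 4b + 2c + d = -38
  27a + 9b + 3c + d = -134
  64a + 16b + 4c + d = -320
  125a + 25b + 5c + d = -626
Solving the system yields a = -5, b = 0, c = -1, d = 4.
So q(s) = -5s^3 - s + 4.
Check: q(3) = -134. ✓

q(s) = -5s^3 - s + 4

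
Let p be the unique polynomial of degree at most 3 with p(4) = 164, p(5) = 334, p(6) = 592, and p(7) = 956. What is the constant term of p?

Write p(n) = an^3 + bn^2 + cn + d. Substituting each data point gives a linear system:
  64a + 16b + 4c + d = 164
  125a + 25b + 5c + d = 334
  216a + 36b + 6c + d = 592
  343a + 49b + 7c + d = 956
Solving the system yields a = 3, b = -1, c = -4, d = 4.
So p(n) = 3n^3 - n^2 - 4n + 4.
The constant term is 4.

4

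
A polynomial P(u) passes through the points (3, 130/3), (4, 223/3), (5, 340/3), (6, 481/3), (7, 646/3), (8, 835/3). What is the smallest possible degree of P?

2

Forward differences of the values at u = 3, 4, 5, 6, 7, 8:
  P  : 130/3  223/3  340/3  481/3  646/3  835/3
  Δ  : 31  39  47  55  63
  Δ^2: 8  8  8  8
  Δ^3: 0  0  0
  Δ^4: 0  0
  Δ^5: 0
The second differences are constant (8) and nonzero, while all higher differences vanish, so the minimal degree is 2.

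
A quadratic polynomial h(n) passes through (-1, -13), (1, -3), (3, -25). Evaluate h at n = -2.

-30

Using the Lagrange interpolation formula with nodes -1, 1, 3:
  L_0(n) = (n - 1)(n - 3) / 8
  L_1(n) = (n + 1)(n - 3) / -4
  L_2(n) = (n + 1)(n - 1) / 8
Then h(n) = -13·L_0(n) - 3·L_1(n) - 25·L_2(n).
Expanding and collecting terms gives h(n) = -4n^2 + 5n - 4.
Evaluating at n = -2: h(-2) = -30.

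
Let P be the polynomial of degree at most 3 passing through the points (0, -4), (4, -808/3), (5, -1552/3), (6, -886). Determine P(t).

Write P(t) = at^3 + bt^2 + ct + d. Substituting each data point gives a linear system:
  d = -4
  64a + 16b + 4c + d = -808/3
  125a + 25b + 5c + d = -1552/3
  216a + 36b + 6c + d = -886
Solving the system yields a = -4, b = -1/3, c = -1, d = -4.
So P(t) = -4t^3 - (1/3)t^2 - t - 4.
Check: P(6) = -886. ✓

P(t) = -4t^3 - (1/3)t^2 - t - 4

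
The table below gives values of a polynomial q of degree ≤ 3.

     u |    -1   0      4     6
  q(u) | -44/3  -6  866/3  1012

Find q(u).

Using the Lagrange interpolation formula with nodes -1, 0, 4, 6:
  L_0(u) = u(u - 4)(u - 6) / -35
  L_1(u) = (u + 1)(u - 4)(u - 6) / 24
  L_2(u) = (u + 1)u(u - 6) / -40
  L_3(u) = (u + 1)u(u - 4) / 84
Then q(u) = -44/3·L_0(u) - 6·L_1(u) + 866/3·L_2(u) + 1012·L_3(u).
Expanding and collecting terms gives q(u) = 5u³ - 2u² + (5/3)u - 6.
Check: q(-1) = -44/3. ✓

q(u) = 5u^3 - 2u^2 + (5/3)u - 6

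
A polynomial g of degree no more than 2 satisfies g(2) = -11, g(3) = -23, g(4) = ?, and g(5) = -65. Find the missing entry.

-41

The 3 known points determine the degree-2 polynomial uniquely.
Write g(s) = as^2 + bs + c. Substituting each data point gives a linear system:
  4a + 2b + c = -11
  9a + 3b + c = -23
  25a + 5b + c = -65
Solving the system yields a = -3, b = 3, c = -5.
So g(s) = -3s^2 + 3s - 5.
Then g(4) = -41.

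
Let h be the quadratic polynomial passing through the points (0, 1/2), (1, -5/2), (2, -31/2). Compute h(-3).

-101/2

Forward differences of the values at s = 0, 1, 2:
  h  : 1/2  -5/2  -31/2
  Δ  : -3  -13
  Δ^2: -10
The second differences are constant, confirming degree 2.
Interpolating (Newton forward form) and evaluating at s = -3 gives h(-3) = -101/2.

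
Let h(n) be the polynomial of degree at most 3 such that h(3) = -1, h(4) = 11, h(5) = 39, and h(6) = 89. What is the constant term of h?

-1

Write h(n) = an^3 + bn^2 + cn + d. Substituting each data point gives a linear system:
  27a + 9b + 3c + d = -1
  64a + 16b + 4c + d = 11
  125a + 25b + 5c + d = 39
  216a + 36b + 6c + d = 89
Solving the system yields a = 1, b = -4, c = 3, d = -1.
So h(n) = n^3 - 4n^2 + 3n - 1.
The constant term is -1.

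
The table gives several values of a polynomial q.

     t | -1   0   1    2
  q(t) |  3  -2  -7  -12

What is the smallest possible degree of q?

1

Forward differences of the values at t = -1, 0, 1, 2:
  q  : 3  -2  -7  -12
  Δ  : -5  -5  -5
  Δ^2: 0  0
  Δ^3: 0
The first differences are constant (-5) and nonzero, while all higher differences vanish, so the minimal degree is 1.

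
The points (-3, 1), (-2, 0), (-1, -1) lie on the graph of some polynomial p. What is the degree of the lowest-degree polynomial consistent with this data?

1

Forward differences of the values at s = -3, -2, -1:
  p  : 1  0  -1
  Δ  : -1  -1
  Δ^2: 0
The first differences are constant (-1) and nonzero, while all higher differences vanish, so the minimal degree is 1.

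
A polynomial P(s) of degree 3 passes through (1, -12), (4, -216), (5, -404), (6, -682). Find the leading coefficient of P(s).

Write P(s) = as^3 + bs^2 + cs + d. Substituting each data point gives a linear system:
  a + b + c + d = -12
  64a + 16b + 4c + d = -216
  125a + 25b + 5c + d = -404
  216a + 36b + 6c + d = -682
Solving the system yields a = -3, b = 0, c = -5, d = -4.
So P(s) = -3s^3 - 5s - 4.
The leading coefficient is -3.

-3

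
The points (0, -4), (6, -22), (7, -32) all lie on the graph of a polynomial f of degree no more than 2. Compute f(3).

Using the Lagrange interpolation formula with nodes 0, 6, 7:
  L_0(x) = (x - 6)(x - 7) / 42
  L_1(x) = x(x - 7) / -6
  L_2(x) = x(x - 6) / 7
Then f(x) = -4·L_0(x) - 22·L_1(x) - 32·L_2(x).
Expanding and collecting terms gives f(x) = -x^2 + 3x - 4.
Evaluating at x = 3: f(3) = -4.

-4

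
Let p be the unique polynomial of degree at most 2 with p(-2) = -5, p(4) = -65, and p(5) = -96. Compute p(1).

-8

Write p(x) = ax^2 + bx + c. Substituting each data point gives a linear system:
  4a - 2b + c = -5
  16a + 4b + c = -65
  25a + 5b + c = -96
Solving the system yields a = -3, b = -4, c = -1.
So p(x) = -3x^2 - 4x - 1.
Then p(1) = -8.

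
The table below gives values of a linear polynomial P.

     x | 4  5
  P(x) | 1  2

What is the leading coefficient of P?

1

Write P(x) = ax + b. Substituting each data point gives a linear system:
  4a + b = 1
  5a + b = 2
Solving the system yields a = 1, b = -3.
So P(x) = x - 3.
The leading coefficient is 1.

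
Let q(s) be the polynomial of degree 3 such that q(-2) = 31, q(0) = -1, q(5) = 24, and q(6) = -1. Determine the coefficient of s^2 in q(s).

Write q(s) = as^3 + bs^2 + cs + d. Substituting each data point gives a linear system:
  -8a + 4b - 2c + d = 31
  d = -1
  125a + 25b + 5c + d = 24
  216a + 36b + 6c + d = -1
Solving the system yields a = -1, b = 6, c = 0, d = -1.
So q(s) = -s^3 + 6s^2 - 1.
The coefficient of s^2 is 6.

6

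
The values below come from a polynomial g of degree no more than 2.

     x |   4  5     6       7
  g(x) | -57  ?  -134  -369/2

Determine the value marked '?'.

The 3 known points determine the degree-2 polynomial uniquely.
Write g(x) = ax^2 + bx + c. Substituting each data point gives a linear system:
  16a + 4b + c = -57
  36a + 6b + c = -134
  49a + 7b + c = -369/2
Solving the system yields a = -4, b = 3/2, c = 1.
So g(x) = -4x² + (3/2)x + 1.
Then g(5) = -183/2.

-183/2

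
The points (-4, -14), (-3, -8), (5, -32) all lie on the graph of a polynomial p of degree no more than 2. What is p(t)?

p(t) = -t^2 - t - 2

Using the Lagrange interpolation formula with nodes -4, -3, 5:
  L_0(t) = (t + 3)(t - 5) / 9
  L_1(t) = (t + 4)(t - 5) / -8
  L_2(t) = (t + 4)(t + 3) / 72
Then p(t) = -14·L_0(t) - 8·L_1(t) - 32·L_2(t).
Expanding and collecting terms gives p(t) = -t^2 - t - 2.
Check: p(-4) = -14. ✓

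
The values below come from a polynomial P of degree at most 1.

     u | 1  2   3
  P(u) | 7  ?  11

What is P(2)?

The 2 known points determine the degree-1 polynomial uniquely.
Write P(u) = au + b. Substituting each data point gives a linear system:
  a + b = 7
  3a + b = 11
Solving the system yields a = 2, b = 5.
So P(u) = 2u + 5.
Then P(2) = 9.

9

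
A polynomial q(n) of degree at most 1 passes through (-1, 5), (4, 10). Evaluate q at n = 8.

14

Write q(n) = an + b. Substituting each data point gives a linear system:
  -a + b = 5
  4a + b = 10
Solving the system yields a = 1, b = 6.
So q(n) = n + 6.
Then q(8) = 14.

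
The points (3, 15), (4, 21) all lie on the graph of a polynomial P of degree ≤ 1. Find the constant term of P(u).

Write P(u) = au + b. Substituting each data point gives a linear system:
  3a + b = 15
  4a + b = 21
Solving the system yields a = 6, b = -3.
So P(u) = 6u - 3.
The constant term is -3.

-3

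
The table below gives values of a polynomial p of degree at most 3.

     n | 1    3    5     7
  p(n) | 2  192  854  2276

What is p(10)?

Forward differences of the values at n = 1, 3, 5, 7:
  p  : 2  192  854  2276
  Δ  : 190  662  1422
  Δ^2: 472  760
  Δ^3: 288
The third differences are constant, confirming degree 3.
Interpolating (Newton forward form) and evaluating at n = 10 gives p(10) = 6464.

6464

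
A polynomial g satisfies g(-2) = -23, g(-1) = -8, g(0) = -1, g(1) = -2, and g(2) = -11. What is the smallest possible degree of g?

Forward differences of the values at n = -2, -1, 0, 1, 2:
  g  : -23  -8  -1  -2  -11
  Δ  : 15  7  -1  -9
  Δ^2: -8  -8  -8
  Δ^3: 0  0
  Δ^4: 0
The second differences are constant (-8) and nonzero, while all higher differences vanish, so the minimal degree is 2.

2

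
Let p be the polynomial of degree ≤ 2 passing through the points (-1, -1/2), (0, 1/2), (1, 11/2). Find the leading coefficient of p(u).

2

Write p(u) = au^2 + bu + c. Substituting each data point gives a linear system:
  a - b + c = -1/2
  c = 1/2
  a + b + c = 11/2
Solving the system yields a = 2, b = 3, c = 1/2.
So p(u) = 2u^2 + 3u + 1/2.
The leading coefficient is 2.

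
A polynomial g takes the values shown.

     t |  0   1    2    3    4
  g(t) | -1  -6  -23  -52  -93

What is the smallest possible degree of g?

Forward differences of the values at t = 0, 1, 2, 3, 4:
  g  : -1  -6  -23  -52  -93
  Δ  : -5  -17  -29  -41
  Δ^2: -12  -12  -12
  Δ^3: 0  0
  Δ^4: 0
The second differences are constant (-12) and nonzero, while all higher differences vanish, so the minimal degree is 2.

2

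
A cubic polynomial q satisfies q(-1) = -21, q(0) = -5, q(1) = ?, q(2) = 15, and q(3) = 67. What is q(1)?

On equispaced nodes a degree-3 polynomial has vanishing fourth forward difference, so
  q(-1) - 4·q(0) + 6·q(1) - 4·q(2) + q(3) = 0.
Substituting the known values and solving for q(1):
  6·q(1) = -6
  q(1) = -1.

-1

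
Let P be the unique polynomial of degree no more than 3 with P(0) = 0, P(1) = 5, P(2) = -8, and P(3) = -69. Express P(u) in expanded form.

P(u) = -5u^3 + 6u^2 + 4u

Write P(u) = au^3 + bu^2 + cu + d. Substituting each data point gives a linear system:
  d = 0
  a + b + c + d = 5
  8a + 4b + 2c + d = -8
  27a + 9b + 3c + d = -69
Solving the system yields a = -5, b = 6, c = 4, d = 0.
So P(u) = -5u³ + 6u² + 4u.
Check: P(0) = 0. ✓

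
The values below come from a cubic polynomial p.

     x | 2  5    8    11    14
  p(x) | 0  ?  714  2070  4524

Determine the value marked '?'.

132

On equispaced nodes a degree-3 polynomial has vanishing fourth forward difference, so
  p(2) - 4·p(5) + 6·p(8) - 4·p(11) + p(14) = 0.
Substituting the known values and solving for p(5):
  -4·p(5) = -528
  p(5) = 132.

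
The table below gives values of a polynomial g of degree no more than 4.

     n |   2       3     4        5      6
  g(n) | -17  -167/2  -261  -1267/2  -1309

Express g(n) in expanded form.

Using the Lagrange interpolation formula with nodes 2, 3, 4, 5, 6:
  L_0(n) = (n - 3)(n - 4)(n - 5)(n - 6) / 24
  L_1(n) = (n - 2)(n - 4)(n - 5)(n - 6) / -6
  L_2(n) = (n - 2)(n - 3)(n - 5)(n - 6) / 4
  L_3(n) = (n - 2)(n - 3)(n - 4)(n - 6) / -6
  L_4(n) = (n - 2)(n - 3)(n - 4)(n - 5) / 24
Then g(n) = -17·L_0(n) - 167/2·L_1(n) - 261·L_2(n) - 1267/2·L_3(n) - 1309·L_4(n).
Expanding and collecting terms gives g(n) = -n⁴ - (1/2)n² + n - 1.
Check: g(6) = -1309. ✓

g(n) = -n^4 - (1/2)n^2 + n - 1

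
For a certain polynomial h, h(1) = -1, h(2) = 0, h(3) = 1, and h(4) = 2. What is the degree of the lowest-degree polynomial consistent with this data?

1

Forward differences of the values at u = 1, 2, 3, 4:
  h  : -1  0  1  2
  Δ  : 1  1  1
  Δ^2: 0  0
  Δ^3: 0
The first differences are constant (1) and nonzero, while all higher differences vanish, so the minimal degree is 1.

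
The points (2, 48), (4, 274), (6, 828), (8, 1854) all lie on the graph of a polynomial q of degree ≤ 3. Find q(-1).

Forward differences of the values at x = 2, 4, 6, 8:
  q  : 48  274  828  1854
  Δ  : 226  554  1026
  Δ^2: 328  472
  Δ^3: 144
The third differences are constant, confirming degree 3.
Interpolating (Newton forward form) and evaluating at x = -1 gives q(-1) = 9.

9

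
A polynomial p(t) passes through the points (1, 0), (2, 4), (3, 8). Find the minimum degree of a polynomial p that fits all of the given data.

1

Forward differences of the values at t = 1, 2, 3:
  p  : 0  4  8
  Δ  : 4  4
  Δ^2: 0
The first differences are constant (4) and nonzero, while all higher differences vanish, so the minimal degree is 1.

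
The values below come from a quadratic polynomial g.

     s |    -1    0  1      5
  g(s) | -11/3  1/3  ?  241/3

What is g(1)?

25/3

The 3 known points determine the degree-2 polynomial uniquely.
Write g(s) = as^2 + bs + c. Substituting each data point gives a linear system:
  a - b + c = -11/3
  c = 1/3
  25a + 5b + c = 241/3
Solving the system yields a = 2, b = 6, c = 1/3.
So g(s) = 2s^2 + 6s + 1/3.
Then g(1) = 25/3.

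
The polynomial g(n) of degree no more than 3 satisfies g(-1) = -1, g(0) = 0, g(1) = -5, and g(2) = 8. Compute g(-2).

Forward differences of the values at n = -1, 0, 1, 2:
  g  : -1  0  -5  8
  Δ  : 1  -5  13
  Δ^2: -6  18
  Δ^3: 24
The third differences are constant, confirming degree 3.
Interpolating (Newton forward form) and evaluating at n = -2 gives g(-2) = -32.

-32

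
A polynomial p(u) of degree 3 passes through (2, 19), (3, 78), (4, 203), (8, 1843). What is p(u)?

Using the Lagrange interpolation formula with nodes 2, 3, 4, 8:
  L_0(u) = (u - 3)(u - 4)(u - 8) / -12
  L_1(u) = (u - 2)(u - 4)(u - 8) / 5
  L_2(u) = (u - 2)(u - 3)(u - 8) / -8
  L_3(u) = (u - 2)(u - 3)(u - 4) / 120
Then p(u) = 19·L_0(u) + 78·L_1(u) + 203·L_2(u) + 1843·L_3(u).
Expanding and collecting terms gives p(u) = 4u³ - 3u² - 2u + 3.
Check: p(8) = 1843. ✓

p(u) = 4u^3 - 3u^2 - 2u + 3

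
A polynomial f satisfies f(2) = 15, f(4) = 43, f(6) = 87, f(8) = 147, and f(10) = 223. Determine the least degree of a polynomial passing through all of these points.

2

Forward differences of the values at u = 2, 4, 6, 8, 10:
  f  : 15  43  87  147  223
  Δ  : 28  44  60  76
  Δ^2: 16  16  16
  Δ^3: 0  0
  Δ^4: 0
The second differences are constant (16) and nonzero, while all higher differences vanish, so the minimal degree is 2.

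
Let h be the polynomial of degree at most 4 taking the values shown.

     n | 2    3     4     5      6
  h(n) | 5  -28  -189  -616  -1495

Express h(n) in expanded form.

Using the Lagrange interpolation formula with nodes 2, 3, 4, 5, 6:
  L_0(n) = (n - 3)(n - 4)(n - 5)(n - 6) / 24
  L_1(n) = (n - 2)(n - 4)(n - 5)(n - 6) / -6
  L_2(n) = (n - 2)(n - 3)(n - 5)(n - 6) / 4
  L_3(n) = (n - 2)(n - 3)(n - 4)(n - 6) / -6
  L_4(n) = (n - 2)(n - 3)(n - 4)(n - 5) / 24
Then h(n) = 5·L_0(n) - 28·L_1(n) - 189·L_2(n) - 616·L_3(n) - 1495·L_4(n).
Expanding and collecting terms gives h(n) = -2n^4 + 5n^3 + n^2 - 3n - 1.
Check: h(3) = -28. ✓

h(n) = -2n^4 + 5n^3 + n^2 - 3n - 1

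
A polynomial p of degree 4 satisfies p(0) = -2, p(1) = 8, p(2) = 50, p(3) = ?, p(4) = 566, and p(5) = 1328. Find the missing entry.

196

On equispaced nodes a degree-4 polynomial has vanishing fifth forward difference, so
  - p(0) + 5·p(1) - 10·p(2) + 10·p(3) - 5·p(4) + p(5) = 0.
Substituting the known values and solving for p(3):
  10·p(3) = 1960
  p(3) = 196.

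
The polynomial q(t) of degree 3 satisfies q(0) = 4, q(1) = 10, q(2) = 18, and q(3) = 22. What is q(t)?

Write q(t) = at^3 + bt^2 + ct + d. Substituting each data point gives a linear system:
  d = 4
  a + b + c + d = 10
  8a + 4b + 2c + d = 18
  27a + 9b + 3c + d = 22
Solving the system yields a = -1, b = 4, c = 3, d = 4.
So q(t) = -t³ + 4t² + 3t + 4.
Check: q(3) = 22. ✓

q(t) = -t^3 + 4t^2 + 3t + 4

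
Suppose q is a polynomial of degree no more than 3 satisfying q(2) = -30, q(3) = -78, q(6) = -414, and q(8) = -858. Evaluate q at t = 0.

Using the Lagrange interpolation formula with nodes 2, 3, 6, 8:
  L_0(t) = (t - 3)(t - 6)(t - 8) / -24
  L_1(t) = (t - 2)(t - 6)(t - 8) / 15
  L_2(t) = (t - 2)(t - 3)(t - 8) / -24
  L_3(t) = (t - 2)(t - 3)(t - 6) / 60
Then q(t) = -30·L_0(t) - 78·L_1(t) - 414·L_2(t) - 858·L_3(t).
Expanding and collecting terms gives q(t) = -t^3 - 5t^2 - 4t + 6.
Evaluating at t = 0: q(0) = 6.

6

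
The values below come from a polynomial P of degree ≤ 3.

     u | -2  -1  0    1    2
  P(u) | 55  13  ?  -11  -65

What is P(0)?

The 4 known points determine the degree-3 polynomial uniquely.
Write P(u) = au^3 + bu^2 + cu + d. Substituting each data point gives a linear system:
  -8a + 4b - 2c + d = 55
  -a + b - c + d = 13
  a + b + c + d = -11
  8a + 4b + 2c + d = -65
Solving the system yields a = -6, b = -2, c = -6, d = 3.
So P(u) = -6u³ - 2u² - 6u + 3.
Then P(0) = 3.

3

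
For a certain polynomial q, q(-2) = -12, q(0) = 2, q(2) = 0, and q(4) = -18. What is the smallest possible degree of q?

2

Forward differences of the values at n = -2, 0, 2, 4:
  q  : -12  2  0  -18
  Δ  : 14  -2  -18
  Δ^2: -16  -16
  Δ^3: 0
The second differences are constant (-16) and nonzero, while all higher differences vanish, so the minimal degree is 2.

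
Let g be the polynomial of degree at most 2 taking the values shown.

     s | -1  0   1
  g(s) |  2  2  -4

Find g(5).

-88

Forward differences of the values at s = -1, 0, 1:
  g  : 2  2  -4
  Δ  : 0  -6
  Δ^2: -6
The second differences are constant, confirming degree 2.
Interpolating (Newton forward form) and evaluating at s = 5 gives g(5) = -88.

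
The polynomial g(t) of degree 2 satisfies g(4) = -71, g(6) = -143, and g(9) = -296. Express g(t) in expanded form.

g(t) = -3t^2 - 6t + 1

Write g(t) = at^2 + bt + c. Substituting each data point gives a linear system:
  16a + 4b + c = -71
  36a + 6b + c = -143
  81a + 9b + c = -296
Solving the system yields a = -3, b = -6, c = 1.
So g(t) = -3t^2 - 6t + 1.
Check: g(4) = -71. ✓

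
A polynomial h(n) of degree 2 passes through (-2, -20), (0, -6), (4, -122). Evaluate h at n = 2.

Using the Lagrange interpolation formula with nodes -2, 0, 4:
  L_0(n) = n(n - 4) / 12
  L_1(n) = (n + 2)(n - 4) / -8
  L_2(n) = (n + 2)n / 24
Then h(n) = -20·L_0(n) - 6·L_1(n) - 122·L_2(n).
Expanding and collecting terms gives h(n) = -6n^2 - 5n - 6.
Evaluating at n = 2: h(2) = -40.

-40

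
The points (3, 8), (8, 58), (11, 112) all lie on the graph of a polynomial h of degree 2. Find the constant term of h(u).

2

Write h(u) = au^2 + bu + c. Substituting each data point gives a linear system:
  9a + 3b + c = 8
  64a + 8b + c = 58
  121a + 11b + c = 112
Solving the system yields a = 1, b = -1, c = 2.
So h(u) = u² - u + 2.
The constant term is 2.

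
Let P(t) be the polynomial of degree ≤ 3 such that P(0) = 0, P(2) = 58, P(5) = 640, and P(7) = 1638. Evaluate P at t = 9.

3348

Using the Lagrange interpolation formula with nodes 0, 2, 5, 7:
  L_0(t) = (t - 2)(t - 5)(t - 7) / -70
  L_1(t) = t(t - 5)(t - 7) / 30
  L_2(t) = t(t - 2)(t - 7) / -30
  L_3(t) = t(t - 2)(t - 5) / 70
Then P(t) = 0·L_0(t) + 58·L_1(t) + 640·L_2(t) + 1638·L_3(t).
Expanding and collecting terms gives P(t) = 4t^3 + 5t^2 + 3t.
Evaluating at t = 9: P(9) = 3348.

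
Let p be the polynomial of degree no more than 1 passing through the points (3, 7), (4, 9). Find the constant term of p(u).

Write p(u) = au + b. Substituting each data point gives a linear system:
  3a + b = 7
  4a + b = 9
Solving the system yields a = 2, b = 1.
So p(u) = 2u + 1.
The constant term is 1.

1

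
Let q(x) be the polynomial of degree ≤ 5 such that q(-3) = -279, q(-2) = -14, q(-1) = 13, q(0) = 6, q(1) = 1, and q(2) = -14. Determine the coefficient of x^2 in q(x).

Write q(x) = ax^5 + bx^4 + cx^3 + dx^2 + ex + k. Substituting each data point gives a linear system:
  -243a + 81b - 27c + 9d - 3e + k = -279
  -32a + 16b - 8c + 4d - 2e + k = -14
  -a + b - c + d - e + k = 13
  k = 6
  a + b + c + d + e + k = 1
  32a + 16b + 8c + 4d + 2e + k = -14
Solving the system yields a = 1, b = -2, c = -3, d = 3, e = -4, k = 6.
So q(x) = x^5 - 2x^4 - 3x^3 + 3x^2 - 4x + 6.
The coefficient of x^2 is 3.

3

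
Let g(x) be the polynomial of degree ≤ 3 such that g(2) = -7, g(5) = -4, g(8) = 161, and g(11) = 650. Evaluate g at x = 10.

441

Forward differences of the values at x = 2, 5, 8, 11:
  g  : -7  -4  161  650
  Δ  : 3  165  489
  Δ^2: 162  324
  Δ^3: 162
The third differences are constant, confirming degree 3.
Interpolating (Newton forward form) and evaluating at x = 10 gives g(10) = 441.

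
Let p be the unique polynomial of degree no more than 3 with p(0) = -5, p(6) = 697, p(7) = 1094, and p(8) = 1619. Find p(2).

29

Write p(t) = at^3 + bt^2 + ct + d. Substituting each data point gives a linear system:
  d = -5
  216a + 36b + 6c + d = 697
  343a + 49b + 7c + d = 1094
  512a + 64b + 8c + d = 1619
Solving the system yields a = 3, b = 1, c = 3, d = -5.
So p(t) = 3t^3 + t^2 + 3t - 5.
Then p(2) = 29.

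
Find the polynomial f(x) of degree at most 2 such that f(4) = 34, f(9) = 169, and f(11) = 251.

Write f(x) = ax^2 + bx + c. Substituting each data point gives a linear system:
  16a + 4b + c = 34
  81a + 9b + c = 169
  121a + 11b + c = 251
Solving the system yields a = 2, b = 1, c = -2.
So f(x) = 2x² + x - 2.
Check: f(11) = 251. ✓

f(x) = 2x^2 + x - 2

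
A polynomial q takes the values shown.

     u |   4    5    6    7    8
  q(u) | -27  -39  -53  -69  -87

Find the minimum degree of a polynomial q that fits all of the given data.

2

Forward differences of the values at u = 4, 5, 6, 7, 8:
  q  : -27  -39  -53  -69  -87
  Δ  : -12  -14  -16  -18
  Δ^2: -2  -2  -2
  Δ^3: 0  0
  Δ^4: 0
The second differences are constant (-2) and nonzero, while all higher differences vanish, so the minimal degree is 2.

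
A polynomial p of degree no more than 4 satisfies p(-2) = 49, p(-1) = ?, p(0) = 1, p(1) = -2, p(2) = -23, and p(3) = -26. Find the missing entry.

-2

On equispaced nodes a degree-4 polynomial has vanishing fifth forward difference, so
  - p(-2) + 5·p(-1) - 10·p(0) + 10·p(1) - 5·p(2) + p(3) = 0.
Substituting the known values and solving for p(-1):
  5·p(-1) = -10
  p(-1) = -2.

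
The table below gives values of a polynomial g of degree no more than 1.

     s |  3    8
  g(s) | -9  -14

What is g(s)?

Using the Lagrange interpolation formula with nodes 3, 8:
  L_0(s) = (s - 8) / -5
  L_1(s) = (s - 3) / 5
Then g(s) = -9·L_0(s) - 14·L_1(s).
Expanding and collecting terms gives g(s) = -s - 6.
Check: g(8) = -14. ✓

g(s) = -s - 6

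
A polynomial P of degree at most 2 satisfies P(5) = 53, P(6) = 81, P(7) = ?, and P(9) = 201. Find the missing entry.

115

The 3 known points determine the degree-2 polynomial uniquely.
Write P(t) = at^2 + bt + c. Substituting each data point gives a linear system:
  25a + 5b + c = 53
  36a + 6b + c = 81
  81a + 9b + c = 201
Solving the system yields a = 3, b = -5, c = 3.
So P(t) = 3t^2 - 5t + 3.
Then P(7) = 115.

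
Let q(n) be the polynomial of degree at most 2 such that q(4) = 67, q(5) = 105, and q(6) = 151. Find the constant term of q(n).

-5

Write q(n) = an^2 + bn + c. Substituting each data point gives a linear system:
  16a + 4b + c = 67
  25a + 5b + c = 105
  36a + 6b + c = 151
Solving the system yields a = 4, b = 2, c = -5.
So q(n) = 4n² + 2n - 5.
The constant term is -5.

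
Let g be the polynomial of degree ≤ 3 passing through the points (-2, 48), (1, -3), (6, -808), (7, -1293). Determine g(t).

Using the Lagrange interpolation formula with nodes -2, 1, 6, 7:
  L_0(t) = (t - 1)(t - 6)(t - 7) / -216
  L_1(t) = (t + 2)(t - 6)(t - 7) / 90
  L_2(t) = (t + 2)(t - 1)(t - 7) / -40
  L_3(t) = (t + 2)(t - 1)(t - 6) / 54
Then g(t) = 48·L_0(t) - 3·L_1(t) - 808·L_2(t) - 1293·L_3(t).
Expanding and collecting terms gives g(t) = -4t³ + 2t² - 3t + 2.
Check: g(1) = -3. ✓

g(t) = -4t^3 + 2t^2 - 3t + 2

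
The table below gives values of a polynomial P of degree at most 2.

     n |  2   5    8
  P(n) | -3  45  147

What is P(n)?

P(n) = 3n^2 - 5n - 5

Using the Lagrange interpolation formula with nodes 2, 5, 8:
  L_0(n) = (n - 5)(n - 8) / 18
  L_1(n) = (n - 2)(n - 8) / -9
  L_2(n) = (n - 2)(n - 5) / 18
Then P(n) = -3·L_0(n) + 45·L_1(n) + 147·L_2(n).
Expanding and collecting terms gives P(n) = 3n^2 - 5n - 5.
Check: P(8) = 147. ✓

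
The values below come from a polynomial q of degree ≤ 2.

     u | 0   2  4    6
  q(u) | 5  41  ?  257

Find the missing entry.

On equispaced nodes a degree-2 polynomial has vanishing third forward difference, so
  - q(0) + 3·q(2) - 3·q(4) + q(6) = 0.
Substituting the known values and solving for q(4):
  -3·q(4) = -375
  q(4) = 125.

125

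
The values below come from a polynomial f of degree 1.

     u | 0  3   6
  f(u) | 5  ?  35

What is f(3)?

20

The 2 known points determine the degree-1 polynomial uniquely.
Write f(u) = au + b. Substituting each data point gives a linear system:
  b = 5
  6a + b = 35
Solving the system yields a = 5, b = 5.
So f(u) = 5u + 5.
Then f(3) = 20.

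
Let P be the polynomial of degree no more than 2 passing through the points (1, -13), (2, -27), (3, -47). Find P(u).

Using the Lagrange interpolation formula with nodes 1, 2, 3:
  L_0(u) = (u - 2)(u - 3) / 2
  L_1(u) = (u - 1)(u - 3) / -1
  L_2(u) = (u - 1)(u - 2) / 2
Then P(u) = -13·L_0(u) - 27·L_1(u) - 47·L_2(u).
Expanding and collecting terms gives P(u) = -3u² - 5u - 5.
Check: P(2) = -27. ✓

P(u) = -3u^2 - 5u - 5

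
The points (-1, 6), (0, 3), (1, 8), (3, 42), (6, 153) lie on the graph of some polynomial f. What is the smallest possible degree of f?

Divided differences on the nodes -1, 0, 1, 3, 6:
  order 0: 6  3  8  42  153
  order 1: -3  5  17  37
  order 2: 4  4  4
  order 3: 0  0
  order 4: 0
The order-2 divided differences are all 4 (nonzero) and every higher order vanishes, so the data lies on a polynomial of degree exactly 2.

2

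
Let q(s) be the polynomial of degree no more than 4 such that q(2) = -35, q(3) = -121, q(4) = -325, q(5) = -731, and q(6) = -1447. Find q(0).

Write q(s) = as^4 + bs^3 + cs^2 + ds + e. Substituting each data point gives a linear system:
  16a + 8b + 4c + 2d + e = -35
  81a + 27b + 9c + 3d + e = -121
  256a + 64b + 16c + 4d + e = -325
  625a + 125b + 25c + 5d + e = -731
  1296a + 216b + 36c + 6d + e = -1447
Solving the system yields a = -1, b = 0, c = -4, d = -1, e = -1.
So q(s) = -s⁴ - 4s² - s - 1.
Then q(0) = -1.

-1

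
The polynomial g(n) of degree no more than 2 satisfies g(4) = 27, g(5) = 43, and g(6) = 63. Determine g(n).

Write g(n) = an^2 + bn + c. Substituting each data point gives a linear system:
  16a + 4b + c = 27
  25a + 5b + c = 43
  36a + 6b + c = 63
Solving the system yields a = 2, b = -2, c = 3.
So g(n) = 2n^2 - 2n + 3.
Check: g(5) = 43. ✓

g(n) = 2n^2 - 2n + 3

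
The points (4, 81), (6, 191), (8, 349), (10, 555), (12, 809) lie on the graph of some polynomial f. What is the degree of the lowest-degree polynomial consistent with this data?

2

Forward differences of the values at n = 4, 6, 8, 10, 12:
  f  : 81  191  349  555  809
  Δ  : 110  158  206  254
  Δ^2: 48  48  48
  Δ^3: 0  0
  Δ^4: 0
The second differences are constant (48) and nonzero, while all higher differences vanish, so the minimal degree is 2.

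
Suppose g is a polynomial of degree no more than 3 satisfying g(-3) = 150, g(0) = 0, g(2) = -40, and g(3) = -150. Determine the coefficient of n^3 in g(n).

-6

Write g(n) = an^3 + bn^2 + cn + d. Substituting each data point gives a linear system:
  -27a + 9b - 3c + d = 150
  d = 0
  8a + 4b + 2c + d = -40
  27a + 9b + 3c + d = -150
Solving the system yields a = -6, b = 0, c = 4, d = 0.
So g(n) = -6n³ + 4n.
The leading coefficient is -6.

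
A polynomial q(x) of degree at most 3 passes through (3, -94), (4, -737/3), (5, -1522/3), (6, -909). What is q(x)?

Write q(x) = ax^3 + bx^2 + cx + d. Substituting each data point gives a linear system:
  27a + 9b + 3c + d = -94
  64a + 16b + 4c + d = -737/3
  125a + 25b + 5c + d = -1522/3
  216a + 36b + 6c + d = -909
Solving the system yields a = -5, b = 5, c = -5/3, d = 1.
So q(x) = -5x^3 + 5x^2 - (5/3)x + 1.
Check: q(4) = -737/3. ✓

q(x) = -5x^3 + 5x^2 - (5/3)x + 1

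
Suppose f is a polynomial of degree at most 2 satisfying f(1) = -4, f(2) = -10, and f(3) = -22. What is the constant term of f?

Write f(u) = au^2 + bu + c. Substituting each data point gives a linear system:
  a + b + c = -4
  4a + 2b + c = -10
  9a + 3b + c = -22
Solving the system yields a = -3, b = 3, c = -4.
So f(u) = -3u^2 + 3u - 4.
The constant term is -4.

-4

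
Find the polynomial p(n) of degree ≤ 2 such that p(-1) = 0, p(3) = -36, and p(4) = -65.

p(n) = -4n^2 - n + 3

Write p(n) = an^2 + bn + c. Substituting each data point gives a linear system:
  a - b + c = 0
  9a + 3b + c = -36
  16a + 4b + c = -65
Solving the system yields a = -4, b = -1, c = 3.
So p(n) = -4n^2 - n + 3.
Check: p(-1) = 0. ✓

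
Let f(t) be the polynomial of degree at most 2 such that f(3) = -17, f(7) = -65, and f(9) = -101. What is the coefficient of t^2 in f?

Write f(t) = at^2 + bt + c. Substituting each data point gives a linear system:
  9a + 3b + c = -17
  49a + 7b + c = -65
  81a + 9b + c = -101
Solving the system yields a = -1, b = -2, c = -2.
So f(t) = -t² - 2t - 2.
The leading coefficient is -1.

-1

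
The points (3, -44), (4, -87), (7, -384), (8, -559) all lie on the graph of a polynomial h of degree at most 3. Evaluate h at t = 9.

-782

Using the Lagrange interpolation formula with nodes 3, 4, 7, 8:
  L_0(t) = (t - 4)(t - 7)(t - 8) / -20
  L_1(t) = (t - 3)(t - 7)(t - 8) / 12
  L_2(t) = (t - 3)(t - 4)(t - 8) / -12
  L_3(t) = (t - 3)(t - 4)(t - 7) / 20
Then h(t) = -44·L_0(t) - 87·L_1(t) - 384·L_2(t) - 559·L_3(t).
Expanding and collecting terms gives h(t) = -t^3 - 6t + 1.
Evaluating at t = 9: h(9) = -782.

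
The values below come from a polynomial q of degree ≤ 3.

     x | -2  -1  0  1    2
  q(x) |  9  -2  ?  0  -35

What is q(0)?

3

On equispaced nodes a degree-3 polynomial has vanishing fourth forward difference, so
  q(-2) - 4·q(-1) + 6·q(0) - 4·q(1) + q(2) = 0.
Substituting the known values and solving for q(0):
  6·q(0) = 18
  q(0) = 3.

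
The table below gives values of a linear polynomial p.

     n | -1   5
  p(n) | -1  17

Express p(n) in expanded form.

p(n) = 3n + 2

Write p(n) = an + b. Substituting each data point gives a linear system:
  -a + b = -1
  5a + b = 17
Solving the system yields a = 3, b = 2.
So p(n) = 3n + 2.
Check: p(-1) = -1. ✓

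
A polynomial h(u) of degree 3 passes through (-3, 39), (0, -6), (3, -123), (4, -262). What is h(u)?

Using the Lagrange interpolation formula with nodes -3, 0, 3, 4:
  L_0(u) = u(u - 3)(u - 4) / -126
  L_1(u) = (u + 3)(u - 3)(u - 4) / 36
  L_2(u) = (u + 3)u(u - 4) / -18
  L_3(u) = (u + 3)u(u - 3) / 28
Then h(u) = 39·L_0(u) - 6·L_1(u) - 123·L_2(u) - 262·L_3(u).
Expanding and collecting terms gives h(u) = -3u^3 - 4u^2 - 6.
Check: h(0) = -6. ✓

h(u) = -3u^3 - 4u^2 - 6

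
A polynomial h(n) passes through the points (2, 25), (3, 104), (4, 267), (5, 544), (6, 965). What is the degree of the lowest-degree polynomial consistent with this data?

3

Forward differences of the values at n = 2, 3, 4, 5, 6:
  h  : 25  104  267  544  965
  Δ  : 79  163  277  421
  Δ^2: 84  114  144
  Δ^3: 30  30
  Δ^4: 0
The third differences are constant (30) and nonzero, while all higher differences vanish, so the minimal degree is 3.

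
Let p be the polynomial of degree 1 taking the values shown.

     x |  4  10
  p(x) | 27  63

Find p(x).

Using the Lagrange interpolation formula with nodes 4, 10:
  L_0(x) = (x - 10) / -6
  L_1(x) = (x - 4) / 6
Then p(x) = 27·L_0(x) + 63·L_1(x).
Expanding and collecting terms gives p(x) = 6x + 3.
Check: p(4) = 27. ✓

p(x) = 6x + 3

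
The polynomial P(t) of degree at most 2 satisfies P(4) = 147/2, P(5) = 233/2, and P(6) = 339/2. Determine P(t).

Write P(t) = at^2 + bt + c. Substituting each data point gives a linear system:
  16a + 4b + c = 147/2
  25a + 5b + c = 233/2
  36a + 6b + c = 339/2
Solving the system yields a = 5, b = -2, c = 3/2.
So P(t) = 5t^2 - 2t + 3/2.
Check: P(6) = 339/2. ✓

P(t) = 5t^2 - 2t + 3/2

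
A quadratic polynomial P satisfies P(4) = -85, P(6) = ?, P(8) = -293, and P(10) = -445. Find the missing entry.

On equispaced nodes a degree-2 polynomial has vanishing third forward difference, so
  - P(4) + 3·P(6) - 3·P(8) + P(10) = 0.
Substituting the known values and solving for P(6):
  3·P(6) = -519
  P(6) = -173.

-173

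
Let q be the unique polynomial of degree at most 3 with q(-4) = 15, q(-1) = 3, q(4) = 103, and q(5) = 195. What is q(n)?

Write q(n) = an^3 + bn^2 + cn + d. Substituting each data point gives a linear system:
  -64a + 16b - 4c + d = 15
  -a + b - c + d = 3
  64a + 16b + 4c + d = 103
  125a + 25b + 5c + d = 195
Solving the system yields a = 1, b = 4, c = -5, d = -5.
So q(n) = n^3 + 4n^2 - 5n - 5.
Check: q(-4) = 15. ✓

q(n) = n^3 + 4n^2 - 5n - 5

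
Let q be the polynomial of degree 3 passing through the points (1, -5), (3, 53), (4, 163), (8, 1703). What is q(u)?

Using the Lagrange interpolation formula with nodes 1, 3, 4, 8:
  L_0(u) = (u - 3)(u - 4)(u - 8) / -42
  L_1(u) = (u - 1)(u - 4)(u - 8) / 10
  L_2(u) = (u - 1)(u - 3)(u - 8) / -12
  L_3(u) = (u - 1)(u - 3)(u - 4) / 140
Then q(u) = -5·L_0(u) + 53·L_1(u) + 163·L_2(u) + 1703·L_3(u).
Expanding and collecting terms gives q(u) = 4u^3 - 5u^2 - 3u - 1.
Check: q(8) = 1703. ✓

q(u) = 4u^3 - 5u^2 - 3u - 1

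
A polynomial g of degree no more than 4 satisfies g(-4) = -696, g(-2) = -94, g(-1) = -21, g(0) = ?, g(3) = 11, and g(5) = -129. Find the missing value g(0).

The 5 known points determine the degree-4 polynomial uniquely.
Write g(u) = au^4 + bu^3 + cu^2 + du + e. Substituting each data point gives a linear system:
  256a - 64b + 16c - 4d + e = -696
  16a - 8b + 4c - 2d + e = -94
  a - b + c - d + e = -21
  81a + 27b + 9c + 3d + e = 11
  625a + 125b + 25c + 5d + e = -129
Solving the system yields a = -1, b = 5, c = -6, d = 5, e = -4.
So g(u) = -u^4 + 5u^3 - 6u^2 + 5u - 4.
Then g(0) = -4.

-4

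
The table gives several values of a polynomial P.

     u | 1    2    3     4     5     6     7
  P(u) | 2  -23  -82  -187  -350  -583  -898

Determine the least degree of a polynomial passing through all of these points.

3

Forward differences of the values at u = 1, 2, 3, 4, 5, 6, 7:
  P  : 2  -23  -82  -187  -350  -583  -898
  Δ  : -25  -59  -105  -163  -233  -315
  Δ^2: -34  -46  -58  -70  -82
  Δ^3: -12  -12  -12  -12
  Δ^4: 0  0  0
  Δ^5: 0  0
  Δ^6: 0
The third differences are constant (-12) and nonzero, while all higher differences vanish, so the minimal degree is 3.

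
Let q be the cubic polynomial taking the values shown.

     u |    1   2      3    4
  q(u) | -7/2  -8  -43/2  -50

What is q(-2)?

16

Write q(u) = au^3 + bu^2 + cu + d. Substituting each data point gives a linear system:
  a + b + c + d = -7/2
  8a + 4b + 2c + d = -8
  27a + 9b + 3c + d = -43/2
  64a + 16b + 4c + d = -50
Solving the system yields a = -1, b = 3/2, c = -2, d = -2.
So q(u) = -u^3 + (3/2)u^2 - 2u - 2.
Then q(-2) = 16.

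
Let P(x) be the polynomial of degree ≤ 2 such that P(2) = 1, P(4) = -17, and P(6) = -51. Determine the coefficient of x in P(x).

Write P(x) = ax^2 + bx + c. Substituting each data point gives a linear system:
  4a + 2b + c = 1
  16a + 4b + c = -17
  36a + 6b + c = -51
Solving the system yields a = -2, b = 3, c = 3.
So P(x) = -2x² + 3x + 3.
The coefficient of x is 3.

3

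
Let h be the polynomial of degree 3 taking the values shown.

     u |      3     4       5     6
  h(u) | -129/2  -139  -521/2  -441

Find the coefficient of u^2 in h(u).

1/2

Write h(u) = au^3 + bu^2 + cu + d. Substituting each data point gives a linear system:
  27a + 9b + 3c + d = -129/2
  64a + 16b + 4c + d = -139
  125a + 25b + 5c + d = -521/2
  216a + 36b + 6c + d = -441
Solving the system yields a = -2, b = 1/2, c = -4, d = -3.
So h(u) = -2u³ + (1/2)u² - 4u - 3.
The coefficient of u^2 is 1/2.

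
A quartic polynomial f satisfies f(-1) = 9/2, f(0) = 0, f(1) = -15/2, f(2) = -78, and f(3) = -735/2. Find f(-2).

Forward differences of the values at n = -1, 0, 1, 2, 3:
  f  : 9/2  0  -15/2  -78  -735/2
  Δ  : -9/2  -15/2  -141/2  -579/2
  Δ^2: -3  -63  -219
  Δ^3: -60  -156
  Δ^4: -96
The fourth differences are constant, confirming degree 4.
Interpolating (Newton forward form) and evaluating at n = -2 gives f(-2) = -30.

-30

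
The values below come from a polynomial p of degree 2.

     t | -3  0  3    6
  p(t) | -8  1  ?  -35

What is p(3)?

The 3 known points determine the degree-2 polynomial uniquely.
Write p(t) = at^2 + bt + c. Substituting each data point gives a linear system:
  9a - 3b + c = -8
  c = 1
  36a + 6b + c = -35
Solving the system yields a = -1, b = 0, c = 1.
So p(t) = -t² + 1.
Then p(3) = -8.

-8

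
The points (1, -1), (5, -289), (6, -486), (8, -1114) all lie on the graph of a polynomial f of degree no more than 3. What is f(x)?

f(x) = -2x^3 - x^2 - 4x + 6

Write f(x) = ax^3 + bx^2 + cx + d. Substituting each data point gives a linear system:
  a + b + c + d = -1
  125a + 25b + 5c + d = -289
  216a + 36b + 6c + d = -486
  512a + 64b + 8c + d = -1114
Solving the system yields a = -2, b = -1, c = -4, d = 6.
So f(x) = -2x^3 - x^2 - 4x + 6.
Check: f(8) = -1114. ✓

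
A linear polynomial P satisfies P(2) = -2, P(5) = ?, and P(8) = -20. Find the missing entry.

The 2 known points determine the degree-1 polynomial uniquely.
Write P(t) = at + b. Substituting each data point gives a linear system:
  2a + b = -2
  8a + b = -20
Solving the system yields a = -3, b = 4.
So P(t) = -3t + 4.
Then P(5) = -11.

-11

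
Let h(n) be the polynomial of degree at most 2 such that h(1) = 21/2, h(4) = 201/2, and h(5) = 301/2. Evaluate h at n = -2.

Using the Lagrange interpolation formula with nodes 1, 4, 5:
  L_0(n) = (n - 4)(n - 5) / 12
  L_1(n) = (n - 1)(n - 5) / -3
  L_2(n) = (n - 1)(n - 4) / 4
Then h(n) = 21/2·L_0(n) + 201/2·L_1(n) + 301/2·L_2(n).
Expanding and collecting terms gives h(n) = 5n^2 + 5n + 1/2.
Evaluating at n = -2: h(-2) = 21/2.

21/2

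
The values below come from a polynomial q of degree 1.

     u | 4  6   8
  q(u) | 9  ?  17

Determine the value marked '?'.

13

On equispaced nodes a degree-1 polynomial has vanishing second forward difference, so
  q(4) - 2·q(6) + q(8) = 0.
Substituting the known values and solving for q(6):
  -2·q(6) = -26
  q(6) = 13.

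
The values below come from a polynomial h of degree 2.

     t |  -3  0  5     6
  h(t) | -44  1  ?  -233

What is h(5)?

The 3 known points determine the degree-2 polynomial uniquely.
Write h(t) = at^2 + bt + c. Substituting each data point gives a linear system:
  9a - 3b + c = -44
  c = 1
  36a + 6b + c = -233
Solving the system yields a = -6, b = -3, c = 1.
So h(t) = -6t^2 - 3t + 1.
Then h(5) = -164.

-164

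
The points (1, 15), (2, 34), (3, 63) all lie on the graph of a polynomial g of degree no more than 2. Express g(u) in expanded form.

Write g(u) = au^2 + bu + c. Substituting each data point gives a linear system:
  a + b + c = 15
  4a + 2b + c = 34
  9a + 3b + c = 63
Solving the system yields a = 5, b = 4, c = 6.
So g(u) = 5u^2 + 4u + 6.
Check: g(3) = 63. ✓

g(u) = 5u^2 + 4u + 6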